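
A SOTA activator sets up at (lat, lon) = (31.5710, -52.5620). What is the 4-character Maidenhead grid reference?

GM31

Offset from 180°W / 90°S: lon 127.44°, lat 121.57°.
Field: lon ⌊127.44/20⌋ = 6 → G; lat ⌊121.57/10⌋ = 12 → M.
Square: lon ⌊7.44/2⌋ = 3; lat ⌊1.57/1⌋ = 1.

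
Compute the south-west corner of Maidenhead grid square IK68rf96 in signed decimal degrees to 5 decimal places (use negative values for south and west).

Field I=8, K=10: +8·20° lon, +10·10° lat → SW at lon -20°, lat 10°.
Square 6, 8: +6·2° lon, +8·1° lat → SW at lon -8°, lat 18°.
Subsquare r=17, f=5: +17·0.0833333° lon, +5·0.0416667° lat → SW at lon -6.58333°, lat 18.2083°.
Extended square 9, 6: +9·0.00833333° lon, +6·0.00416667° lat → SW at lon -6.50833°, lat 18.2333°.
latitude 18.23333, longitude -6.50833.

18.23333, -6.50833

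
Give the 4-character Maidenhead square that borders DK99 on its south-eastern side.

Longitude square 9; +1 → 10, wraps to 0, carry into field.
Longitude field D = 3; +1 → 4 = E.
Latitude square 9; −1 → 8.

EK08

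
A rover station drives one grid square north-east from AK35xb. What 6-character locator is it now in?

AK45ac

Longitude subsquare x = 23; +1 → 24, wraps to 0 = a, carry into square.
Longitude square 3; +1 → 4.
Latitude subsquare b = 1; +1 → 2 = c.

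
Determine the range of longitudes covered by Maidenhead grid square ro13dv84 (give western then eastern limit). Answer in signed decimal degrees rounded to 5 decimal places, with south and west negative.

Field R=17, O=14: +17·20° lon, +14·10° lat → SW at lon 160°, lat 50°.
Square 1, 3: +1·2° lon, +3·1° lat → SW at lon 162°, lat 53°.
Subsquare d=3, v=21: +3·0.0833333° lon, +21·0.0416667° lat → SW at lon 162.25°, lat 53.875°.
Extended square 8, 4: +8·0.00833333° lon, +4·0.00416667° lat → SW at lon 162.317°, lat 53.8917°.
Cell spans 0.00833333° lon × 0.00416667° lat.
west 162.31667, east 162.32500.

162.31667, 162.32500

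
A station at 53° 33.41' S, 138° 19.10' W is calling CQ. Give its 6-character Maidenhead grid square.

CD06uk

Shift to the Maidenhead origin (180°W, 90°S): lon 41.6817, lat 36.4432.
Field: lon ⌊41.6817/20⌋ = 2 → C; lat ⌊36.4432/10⌋ = 3 → D.
Square: lon ⌊1.6817/2⌋ = 0; lat ⌊6.4432/1⌋ = 6.
Subsquare: lon ⌊1.6817/0.0833333⌋ = 20 → u; lat ⌊0.4432/0.0416667⌋ = 10 → k.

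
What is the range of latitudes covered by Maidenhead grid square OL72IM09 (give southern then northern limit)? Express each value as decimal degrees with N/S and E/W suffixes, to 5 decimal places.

Field O=14, L=11: +14·20° lon, +11·10° lat → SW at lon 100°, lat 20°.
Square 7, 2: +7·2° lon, +2·1° lat → SW at lon 114°, lat 22°.
Subsquare i=8, m=12: +8·0.0833333° lon, +12·0.0416667° lat → SW at lon 114.667°, lat 22.5°.
Extended square 0, 9: +0·0.00833333° lon, +9·0.00416667° lat → SW at lon 114.667°, lat 22.5375°.
Cell spans 0.00833333° lon × 0.00416667° lat.
south 22.53750° N, north 22.54167° N.

22.53750° N, 22.54167° N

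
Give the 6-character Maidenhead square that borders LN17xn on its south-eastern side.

LN27am

Longitude subsquare x = 23; +1 → 24, wraps to 0 = a, carry into square.
Longitude square 1; +1 → 2.
Latitude subsquare n = 13; −1 → 12 = m.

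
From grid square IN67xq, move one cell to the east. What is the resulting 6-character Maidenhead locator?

IN77aq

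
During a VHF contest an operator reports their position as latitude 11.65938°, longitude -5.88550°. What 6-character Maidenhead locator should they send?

IK71bp

Add 180° to longitude and 90° to latitude: 174.1145, 101.6594.
Field: lon ⌊174.1145/20⌋ = 8 → I; lat ⌊101.6594/10⌋ = 10 → K.
Square: lon ⌊14.1145/2⌋ = 7; lat ⌊1.6594/1⌋ = 1.
Subsquare: lon ⌊0.1145/0.0833333⌋ = 1 → b; lat ⌊0.6594/0.0416667⌋ = 15 → p.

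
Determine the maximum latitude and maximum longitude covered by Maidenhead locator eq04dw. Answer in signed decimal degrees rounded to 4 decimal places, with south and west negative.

Field E=4, Q=16: +4·20° lon, +16·10° lat → SW at lon -100°, lat 70°.
Square 0, 4: +0·2° lon, +4·1° lat → SW at lon -100°, lat 74°.
Subsquare d=3, w=22: +3·0.0833333° lon, +22·0.0416667° lat → SW at lon -99.75°, lat 74.9167°.
Cell spans 0.0833333° lon × 0.0416667° lat. NE corner is SW corner plus one full cell.
latitude 74.9583, longitude -99.6667.

74.9583, -99.6667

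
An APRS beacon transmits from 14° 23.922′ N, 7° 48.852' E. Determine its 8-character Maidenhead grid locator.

JK34vj75

Shift to the Maidenhead origin (180°W, 90°S): lon 187.81420, lat 104.39870.
Field: lon ⌊187.81420/20⌋ = 9 → J; lat ⌊104.39870/10⌋ = 10 → K.
Square: lon ⌊7.81420/2⌋ = 3; lat ⌊4.39870/1⌋ = 4.
Subsquare: lon ⌊1.81420/0.0833333⌋ = 21 → v; lat ⌊0.39870/0.0416667⌋ = 9 → j.
Extended square: lon ⌊0.06420/0.00833333⌋ = 7; lat ⌊0.02370/0.00416667⌋ = 5.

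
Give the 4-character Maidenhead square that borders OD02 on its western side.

ND92

Longitude square 0; −1 → -1, wraps to 9, carry into field.
Longitude field O = 14; −1 → 13 = N.
The latitude characters are unchanged.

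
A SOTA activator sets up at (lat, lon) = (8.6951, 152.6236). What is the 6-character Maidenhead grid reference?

QJ68hq

Add 180° to longitude and 90° to latitude: 332.6236, 98.6951.
Field: lon ⌊332.6236/20⌋ = 16 → Q; lat ⌊98.6951/10⌋ = 9 → J.
Square: lon ⌊12.6236/2⌋ = 6; lat ⌊8.6951/1⌋ = 8.
Subsquare: lon ⌊0.6236/0.0833333⌋ = 7 → h; lat ⌊0.6951/0.0416667⌋ = 16 → q.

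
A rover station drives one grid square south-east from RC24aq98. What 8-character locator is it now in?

Longitude extended square 9; +1 → 10, wraps to 0, carry into subsquare.
Longitude subsquare a = 0; +1 → 1 = b.
Latitude extended square 8; −1 → 7.

RC24bq07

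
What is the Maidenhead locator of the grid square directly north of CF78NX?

CF79na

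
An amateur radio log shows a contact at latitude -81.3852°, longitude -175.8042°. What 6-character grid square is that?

Add 180° to longitude and 90° to latitude: 4.1958, 8.6148.
Field: lon ⌊4.1958/20⌋ = 0 → A; lat ⌊8.6148/10⌋ = 0 → A.
Square: lon ⌊4.1958/2⌋ = 2; lat ⌊8.6148/1⌋ = 8.
Subsquare: lon ⌊0.1958/0.0833333⌋ = 2 → c; lat ⌊0.6148/0.0416667⌋ = 14 → o.

AA28co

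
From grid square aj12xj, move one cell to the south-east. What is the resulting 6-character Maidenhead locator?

AJ22ai

Longitude subsquare x = 23; +1 → 24, wraps to 0 = a, carry into square.
Longitude square 1; +1 → 2.
Latitude subsquare j = 9; −1 → 8 = i.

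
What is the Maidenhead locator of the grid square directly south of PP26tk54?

Latitude extended square 4; −1 → 3.
The longitude characters are unchanged.

PP26tk53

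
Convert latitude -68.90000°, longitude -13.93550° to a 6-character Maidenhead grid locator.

IC31ac

Shift to the Maidenhead origin (180°W, 90°S): lon 166.0645, lat 21.1000.
Field: 166.0645/20 → 8 → I, 21.1000/10 → 2 → C; chars IC.
Square: 6.0645/2 → 3, 1.1000/1 → 1; chars 31.
Subsquare: 0.0645/0.0833333 → 0 → a, 0.1000/0.0416667 → 2 → c; chars ac.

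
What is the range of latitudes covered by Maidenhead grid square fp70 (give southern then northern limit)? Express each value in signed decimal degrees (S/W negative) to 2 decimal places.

60.00, 61.00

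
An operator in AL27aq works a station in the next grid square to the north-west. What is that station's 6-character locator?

AL17xr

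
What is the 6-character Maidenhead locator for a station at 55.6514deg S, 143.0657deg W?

Shift to the Maidenhead origin (180°W, 90°S): lon 36.9343, lat 34.3486.
Field: lon ⌊36.9343/20⌋ = 1 → B; lat ⌊34.3486/10⌋ = 3 → D.
Square: lon ⌊16.9343/2⌋ = 8; lat ⌊4.3486/1⌋ = 4.
Subsquare: lon ⌊0.9343/0.0833333⌋ = 11 → l; lat ⌊0.3486/0.0416667⌋ = 8 → i.

BD84li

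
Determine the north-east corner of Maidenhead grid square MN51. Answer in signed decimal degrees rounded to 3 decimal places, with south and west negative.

Field M=12, N=13: +12·20° lon, +13·10° lat → SW at lon 60°, lat 40°.
Square 5, 1: +5·2° lon, +1·1° lat → SW at lon 70°, lat 41°.
Cell spans 2° lon × 1° lat. NE corner is SW corner plus one full cell.
latitude 42.000, longitude 72.000.

42.000, 72.000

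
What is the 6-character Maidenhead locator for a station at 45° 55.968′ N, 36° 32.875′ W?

HN15rw

Add 180° to longitude and 90° to latitude: 143.4521, 135.9328.
Field: lon ⌊143.4521/20⌋ = 7 → H; lat ⌊135.9328/10⌋ = 13 → N.
Square: lon ⌊3.4521/2⌋ = 1; lat ⌊5.9328/1⌋ = 5.
Subsquare: lon ⌊1.4521/0.0833333⌋ = 17 → r; lat ⌊0.9328/0.0416667⌋ = 22 → w.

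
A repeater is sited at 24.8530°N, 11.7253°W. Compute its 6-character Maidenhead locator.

Shift to the Maidenhead origin (180°W, 90°S): lon 168.2747, lat 114.8530.
Field (20°×10°, letters A–R): lon ⌊168.2747/20⌋ = 8 → I; lat ⌊114.8530/10⌋ = 11 → L.
Square (2°×1°, digits 0–9): lon ⌊8.2747/2⌋ = 4; lat ⌊4.8530/1⌋ = 4.
Subsquare (5′×2.5′, letters a–x): lon ⌊0.2747/0.0833333⌋ = 3 → d; lat ⌊0.8530/0.0416667⌋ = 20 → u.

IL44du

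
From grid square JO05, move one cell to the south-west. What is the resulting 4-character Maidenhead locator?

Longitude square 0; −1 → -1, wraps to 9, carry into field.
Longitude field J = 9; −1 → 8 = I.
Latitude square 5; −1 → 4.

IO94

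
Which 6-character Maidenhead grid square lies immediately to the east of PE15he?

Longitude subsquare h = 7; +1 → 8 = i.
The latitude characters are unchanged.

PE15ie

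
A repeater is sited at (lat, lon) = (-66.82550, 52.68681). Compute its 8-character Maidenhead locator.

LC63ie21

Offset from 180°W / 90°S: lon 232.68681°, lat 23.17450°.
Field: lon ⌊232.68681/20⌋ = 11 → L; lat ⌊23.17450/10⌋ = 2 → C.
Square: lon ⌊12.68681/2⌋ = 6; lat ⌊3.17450/1⌋ = 3.
Subsquare: lon ⌊0.68681/0.0833333⌋ = 8 → i; lat ⌊0.17450/0.0416667⌋ = 4 → e.
Extended square: lon ⌊0.02014/0.00833333⌋ = 2; lat ⌊0.00783/0.00416667⌋ = 1.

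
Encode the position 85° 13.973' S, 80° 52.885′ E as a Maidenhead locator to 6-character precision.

Shift to the Maidenhead origin (180°W, 90°S): lon 260.8814, lat 4.7671.
Field: 260.8814/20 → 13 → N, 4.7671/10 → 0 → A; chars NA.
Square: 0.8814/2 → 0, 4.7671/1 → 4; chars 04.
Subsquare: 0.8814/0.0833333 → 10 → k, 0.7671/0.0416667 → 18 → s; chars ks.

NA04ks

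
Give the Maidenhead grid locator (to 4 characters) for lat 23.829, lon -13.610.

IL33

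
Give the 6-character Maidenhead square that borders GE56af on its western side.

Longitude subsquare a = 0; −1 → -1, wraps to 23 = x, carry into square.
Longitude square 5; −1 → 4.
The latitude characters are unchanged.

GE46xf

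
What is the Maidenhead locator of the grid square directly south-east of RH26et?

RH26fs

Longitude subsquare e = 4; +1 → 5 = f.
Latitude subsquare t = 19; −1 → 18 = s.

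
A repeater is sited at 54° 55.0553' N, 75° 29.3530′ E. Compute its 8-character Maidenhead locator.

Offset from 180°W / 90°S: lon 255.48922°, lat 144.91759°.
Field: lon ⌊255.48922/20⌋ = 12 → M; lat ⌊144.91759/10⌋ = 14 → O.
Square: lon ⌊15.48922/2⌋ = 7; lat ⌊4.91759/1⌋ = 4.
Subsquare: lon ⌊1.48922/0.0833333⌋ = 17 → r; lat ⌊0.91759/0.0416667⌋ = 22 → w.
Extended square: lon ⌊0.07255/0.00833333⌋ = 8; lat ⌊0.00092/0.00416667⌋ = 0.

MO74rw80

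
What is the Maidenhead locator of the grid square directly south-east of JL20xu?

Longitude subsquare x = 23; +1 → 24, wraps to 0 = a, carry into square.
Longitude square 2; +1 → 3.
Latitude subsquare u = 20; −1 → 19 = t.

JL30at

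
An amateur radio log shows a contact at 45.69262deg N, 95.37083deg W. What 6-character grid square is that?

EN25hq

Add 180° to longitude and 90° to latitude: 84.6292, 135.6926.
Field: 84.6292/20 → 4 → E, 135.6926/10 → 13 → N; chars EN.
Square: 4.6292/2 → 2, 5.6926/1 → 5; chars 25.
Subsquare: 0.6292/0.0833333 → 7 → h, 0.6926/0.0416667 → 16 → q; chars hq.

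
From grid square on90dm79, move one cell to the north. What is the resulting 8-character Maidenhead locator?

ON90dn70

Latitude extended square 9; +1 → 10, wraps to 0, carry into subsquare.
Latitude subsquare m = 12; +1 → 13 = n.
The longitude characters are unchanged.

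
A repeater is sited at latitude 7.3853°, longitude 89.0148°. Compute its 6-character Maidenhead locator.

NJ47mj

Shift to the Maidenhead origin (180°W, 90°S): lon 269.0148, lat 97.3853.
Field: lon ⌊269.0148/20⌋ = 13 → N; lat ⌊97.3853/10⌋ = 9 → J.
Square: lon ⌊9.0148/2⌋ = 4; lat ⌊7.3853/1⌋ = 7.
Subsquare: lon ⌊1.0148/0.0833333⌋ = 12 → m; lat ⌊0.3853/0.0416667⌋ = 9 → j.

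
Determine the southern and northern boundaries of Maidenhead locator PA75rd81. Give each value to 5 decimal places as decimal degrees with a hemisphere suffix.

84.87083° S, 84.86667° S

Field P=15, A=0: +15·20° lon, +0·10° lat → SW at lon 120°, lat -90°.
Square 7, 5: +7·2° lon, +5·1° lat → SW at lon 134°, lat -85°.
Subsquare r=17, d=3: +17·0.0833333° lon, +3·0.0416667° lat → SW at lon 135.417°, lat -84.875°.
Extended square 8, 1: +8·0.00833333° lon, +1·0.00416667° lat → SW at lon 135.483°, lat -84.8708°.
Cell spans 0.00833333° lon × 0.00416667° lat.
south 84.87083° S, north 84.86667° S.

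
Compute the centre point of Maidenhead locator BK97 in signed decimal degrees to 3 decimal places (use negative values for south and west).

Field B=1, K=10: +1·20° lon, +10·10° lat → SW at lon -160°, lat 10°.
Square 9, 7: +9·2° lon, +7·1° lat → SW at lon -142°, lat 17°.
Cell spans 2° lon × 1° lat. Centre is SW corner plus half of each.
latitude 17.500, longitude -141.000.

17.500, -141.000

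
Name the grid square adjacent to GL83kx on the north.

Latitude subsquare x = 23; +1 → 24, wraps to 0 = a, carry into square.
Latitude square 3; +1 → 4.
The longitude characters are unchanged.

GL84ka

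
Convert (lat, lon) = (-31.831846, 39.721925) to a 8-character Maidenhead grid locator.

Add 180° to longitude and 90° to latitude: 219.72192, 58.16815.
Field (20°×10°, letters A–R): lon ⌊219.72192/20⌋ = 10 → K; lat ⌊58.16815/10⌋ = 5 → F.
Square (2°×1°, digits 0–9): lon ⌊19.72192/2⌋ = 9; lat ⌊8.16815/1⌋ = 8.
Subsquare (5′×2.5′, letters a–x): lon ⌊1.72192/0.0833333⌋ = 20 → u; lat ⌊0.16815/0.0416667⌋ = 4 → e.
Extended square (30″×15″, digits 0–9): lon ⌊0.05526/0.00833333⌋ = 6; lat ⌊0.00149/0.00416667⌋ = 0.

KF98ue60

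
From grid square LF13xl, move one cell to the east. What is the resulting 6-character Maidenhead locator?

Longitude subsquare x = 23; +1 → 24, wraps to 0 = a, carry into square.
Longitude square 1; +1 → 2.
The latitude characters are unchanged.

LF23al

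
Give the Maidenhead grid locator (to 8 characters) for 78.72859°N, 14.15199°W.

Offset from 180°W / 90°S: lon 165.84801°, lat 168.72859°.
Field: 165.84801/20 → 8 → I, 168.72859/10 → 16 → Q; chars IQ.
Square: 5.84801/2 → 2, 8.72859/1 → 8; chars 28.
Subsquare: 1.84801/0.0833333 → 22 → w, 0.72859/0.0416667 → 17 → r; chars wr.
Extended square: 0.01468/0.00833333 → 1, 0.02026/0.00416667 → 4; chars 14.

IQ28wr14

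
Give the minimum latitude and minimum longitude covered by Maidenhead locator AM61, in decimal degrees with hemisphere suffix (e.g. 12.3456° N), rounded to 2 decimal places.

Field A=0, M=12: +0·20° lon, +12·10° lat → SW at lon -180°, lat 30°.
Square 6, 1: +6·2° lon, +1·1° lat → SW at lon -168°, lat 31°.
latitude 31.00° N, longitude 168.00° W.

31.00° N, 168.00° W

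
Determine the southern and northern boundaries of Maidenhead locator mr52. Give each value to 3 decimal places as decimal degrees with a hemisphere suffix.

Field M=12, R=17: +12·20° lon, +17·10° lat → SW at lon 60°, lat 80°.
Square 5, 2: +5·2° lon, +2·1° lat → SW at lon 70°, lat 82°.
Cell spans 2° lon × 1° lat.
south 82.000° N, north 83.000° N.

82.000° N, 83.000° N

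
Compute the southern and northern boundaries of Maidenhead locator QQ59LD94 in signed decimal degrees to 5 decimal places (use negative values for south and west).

Field Q=16, Q=16: +16·20° lon, +16·10° lat → SW at lon 140°, lat 70°.
Square 5, 9: +5·2° lon, +9·1° lat → SW at lon 150°, lat 79°.
Subsquare l=11, d=3: +11·0.0833333° lon, +3·0.0416667° lat → SW at lon 150.917°, lat 79.125°.
Extended square 9, 4: +9·0.00833333° lon, +4·0.00416667° lat → SW at lon 150.992°, lat 79.1417°.
Cell spans 0.00833333° lon × 0.00416667° lat.
south 79.14167, north 79.14583.

79.14167, 79.14583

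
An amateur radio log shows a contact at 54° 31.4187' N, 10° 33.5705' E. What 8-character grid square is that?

JO54gm75

Add 180° to longitude and 90° to latitude: 190.55951, 144.52364.
Field: lon ⌊190.55951/20⌋ = 9 → J; lat ⌊144.52364/10⌋ = 14 → O.
Square: lon ⌊10.55951/2⌋ = 5; lat ⌊4.52364/1⌋ = 4.
Subsquare: lon ⌊0.55951/0.0833333⌋ = 6 → g; lat ⌊0.52364/0.0416667⌋ = 12 → m.
Extended square: lon ⌊0.05951/0.00833333⌋ = 7; lat ⌊0.02364/0.00416667⌋ = 5.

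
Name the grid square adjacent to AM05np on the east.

Longitude subsquare n = 13; +1 → 14 = o.
The latitude characters are unchanged.

AM05op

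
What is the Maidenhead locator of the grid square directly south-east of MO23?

Longitude square 2; +1 → 3.
Latitude square 3; −1 → 2.

MO32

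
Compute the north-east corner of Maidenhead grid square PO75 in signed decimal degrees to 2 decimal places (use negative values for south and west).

56.00, 136.00

Field P=15, O=14: +15·20° lon, +14·10° lat → SW at lon 120°, lat 50°.
Square 7, 5: +7·2° lon, +5·1° lat → SW at lon 134°, lat 55°.
Cell spans 2° lon × 1° lat. NE corner is SW corner plus one full cell.
latitude 56.00, longitude 136.00.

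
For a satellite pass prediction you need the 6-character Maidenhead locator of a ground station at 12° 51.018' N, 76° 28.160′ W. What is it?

FK12su

Add 180° to longitude and 90° to latitude: 103.5307, 102.8503.
Field: 103.5307/20 → 5 → F, 102.8503/10 → 10 → K; chars FK.
Square: 3.5307/2 → 1, 2.8503/1 → 2; chars 12.
Subsquare: 1.5307/0.0833333 → 18 → s, 0.8503/0.0416667 → 20 → u; chars su.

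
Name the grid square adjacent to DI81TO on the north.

Latitude subsquare o = 14; +1 → 15 = p.
The longitude characters are unchanged.

DI81tp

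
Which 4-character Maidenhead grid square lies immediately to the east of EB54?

EB64

Longitude square 5; +1 → 6.
The latitude characters are unchanged.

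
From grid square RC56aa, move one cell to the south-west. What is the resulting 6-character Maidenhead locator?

RC45xx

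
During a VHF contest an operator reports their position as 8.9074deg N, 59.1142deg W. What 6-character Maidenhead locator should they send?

Add 180° to longitude and 90° to latitude: 120.8858, 98.9074.
Field (20°×10°, letters A–R): 120.8858/20 → 6 → G, 98.9074/10 → 9 → J; chars GJ.
Square (2°×1°, digits 0–9): 0.8858/2 → 0, 8.9074/1 → 8; chars 08.
Subsquare (5′×2.5′, letters a–x): 0.8858/0.0833333 → 10 → k, 0.9074/0.0416667 → 21 → v; chars kv.

GJ08kv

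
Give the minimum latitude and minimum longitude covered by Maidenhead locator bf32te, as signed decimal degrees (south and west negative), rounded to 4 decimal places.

Field B=1, F=5: +1·20° lon, +5·10° lat → SW at lon -160°, lat -40°.
Square 3, 2: +3·2° lon, +2·1° lat → SW at lon -154°, lat -38°.
Subsquare t=19, e=4: +19·0.0833333° lon, +4·0.0416667° lat → SW at lon -152.417°, lat -37.8333°.
latitude -37.8333, longitude -152.4167.

-37.8333, -152.4167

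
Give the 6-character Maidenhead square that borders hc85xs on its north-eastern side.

HC95at

Longitude subsquare x = 23; +1 → 24, wraps to 0 = a, carry into square.
Longitude square 8; +1 → 9.
Latitude subsquare s = 18; +1 → 19 = t.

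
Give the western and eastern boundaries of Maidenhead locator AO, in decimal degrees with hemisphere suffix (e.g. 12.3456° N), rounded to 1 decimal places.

Field A=0, O=14: +0·20° lon, +14·10° lat → SW at lon -180°, lat 50°.
Cell spans 20° lon × 10° lat.
west 180.0° W, east 160.0° W.

180.0° W, 160.0° W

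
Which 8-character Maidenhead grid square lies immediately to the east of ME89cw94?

ME89dw04

Longitude extended square 9; +1 → 10, wraps to 0, carry into subsquare.
Longitude subsquare c = 2; +1 → 3 = d.
The latitude characters are unchanged.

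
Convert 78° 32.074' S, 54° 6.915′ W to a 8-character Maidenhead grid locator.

GB21wl61

Offset from 180°W / 90°S: lon 125.88475°, lat 11.46543°.
Field: lon ⌊125.88475/20⌋ = 6 → G; lat ⌊11.46543/10⌋ = 1 → B.
Square: lon ⌊5.88475/2⌋ = 2; lat ⌊1.46543/1⌋ = 1.
Subsquare: lon ⌊1.88475/0.0833333⌋ = 22 → w; lat ⌊0.46543/0.0416667⌋ = 11 → l.
Extended square: lon ⌊0.05142/0.00833333⌋ = 6; lat ⌊0.00710/0.00416667⌋ = 1.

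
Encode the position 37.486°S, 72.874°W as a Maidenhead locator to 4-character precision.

FF32

Add 180° to longitude and 90° to latitude: 107.13, 52.51.
Field (20°×10°, letters A–R): 107.13/20 → 5 → F, 52.51/10 → 5 → F; chars FF.
Square (2°×1°, digits 0–9): 7.13/2 → 3, 2.51/1 → 2; chars 32.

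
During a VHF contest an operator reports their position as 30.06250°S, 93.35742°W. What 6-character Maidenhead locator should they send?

Offset from 180°W / 90°S: lon 86.6426°, lat 59.9375°.
Field (20°×10°, letters A–R): lon ⌊86.6426/20⌋ = 4 → E; lat ⌊59.9375/10⌋ = 5 → F.
Square (2°×1°, digits 0–9): lon ⌊6.6426/2⌋ = 3; lat ⌊9.9375/1⌋ = 9.
Subsquare (5′×2.5′, letters a–x): lon ⌊0.6426/0.0833333⌋ = 7 → h; lat ⌊0.9375/0.0416667⌋ = 22 → w.

EF39hw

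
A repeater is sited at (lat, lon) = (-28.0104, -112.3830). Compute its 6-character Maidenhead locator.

DG31tx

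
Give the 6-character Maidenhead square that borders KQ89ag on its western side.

KQ79xg

Longitude subsquare a = 0; −1 → -1, wraps to 23 = x, carry into square.
Longitude square 8; −1 → 7.
The latitude characters are unchanged.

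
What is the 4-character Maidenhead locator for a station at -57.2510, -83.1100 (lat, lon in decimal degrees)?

Add 180° to longitude and 90° to latitude: 96.89, 32.75.
Field: 96.89/20 → 4 → E, 32.75/10 → 3 → D; chars ED.
Square: 16.89/2 → 8, 2.75/1 → 2; chars 82.

ED82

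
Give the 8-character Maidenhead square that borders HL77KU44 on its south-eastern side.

HL77ku53

Longitude extended square 4; +1 → 5.
Latitude extended square 4; −1 → 3.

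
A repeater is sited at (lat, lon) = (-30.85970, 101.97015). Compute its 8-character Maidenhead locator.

OF09xd63

Add 180° to longitude and 90° to latitude: 281.97015, 59.14030.
Field (20°×10°, letters A–R): lon ⌊281.97015/20⌋ = 14 → O; lat ⌊59.14030/10⌋ = 5 → F.
Square (2°×1°, digits 0–9): lon ⌊1.97015/2⌋ = 0; lat ⌊9.14030/1⌋ = 9.
Subsquare (5′×2.5′, letters a–x): lon ⌊1.97015/0.0833333⌋ = 23 → x; lat ⌊0.14030/0.0416667⌋ = 3 → d.
Extended square (30″×15″, digits 0–9): lon ⌊0.05348/0.00833333⌋ = 6; lat ⌊0.01530/0.00416667⌋ = 3.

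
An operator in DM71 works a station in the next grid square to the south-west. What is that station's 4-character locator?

Longitude square 7; −1 → 6.
Latitude square 1; −1 → 0.

DM60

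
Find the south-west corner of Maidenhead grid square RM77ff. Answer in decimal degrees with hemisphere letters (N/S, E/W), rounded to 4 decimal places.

Field R=17, M=12: +17·20° lon, +12·10° lat → SW at lon 160°, lat 30°.
Square 7, 7: +7·2° lon, +7·1° lat → SW at lon 174°, lat 37°.
Subsquare f=5, f=5: +5·0.0833333° lon, +5·0.0416667° lat → SW at lon 174.417°, lat 37.2083°.
latitude 37.2083° N, longitude 174.4167° E.

37.2083° N, 174.4167° E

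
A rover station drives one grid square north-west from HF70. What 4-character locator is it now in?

Longitude square 7; −1 → 6.
Latitude square 0; +1 → 1.

HF61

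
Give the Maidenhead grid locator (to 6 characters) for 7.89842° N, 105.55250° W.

DJ77fv

Add 180° to longitude and 90° to latitude: 74.4475, 97.8984.
Field (20°×10°, letters A–R): 74.4475/20 → 3 → D, 97.8984/10 → 9 → J; chars DJ.
Square (2°×1°, digits 0–9): 14.4475/2 → 7, 7.8984/1 → 7; chars 77.
Subsquare (5′×2.5′, letters a–x): 0.4475/0.0833333 → 5 → f, 0.8984/0.0416667 → 21 → v; chars fv.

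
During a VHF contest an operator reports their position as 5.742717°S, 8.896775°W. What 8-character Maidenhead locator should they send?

Shift to the Maidenhead origin (180°W, 90°S): lon 171.10323, lat 84.25728.
Field: 171.10323/20 → 8 → I, 84.25728/10 → 8 → I; chars II.
Square: 11.10323/2 → 5, 4.25728/1 → 4; chars 54.
Subsquare: 1.10323/0.0833333 → 13 → n, 0.25728/0.0416667 → 6 → g; chars ng.
Extended square: 0.01989/0.00833333 → 2, 0.00728/0.00416667 → 1; chars 21.

II54ng21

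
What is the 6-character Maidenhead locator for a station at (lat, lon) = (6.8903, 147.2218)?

QJ36ov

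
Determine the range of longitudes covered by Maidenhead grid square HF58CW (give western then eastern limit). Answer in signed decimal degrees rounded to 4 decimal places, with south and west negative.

Field H=7, F=5: +7·20° lon, +5·10° lat → SW at lon -40°, lat -40°.
Square 5, 8: +5·2° lon, +8·1° lat → SW at lon -30°, lat -32°.
Subsquare c=2, w=22: +2·0.0833333° lon, +22·0.0416667° lat → SW at lon -29.8333°, lat -31.0833°.
Cell spans 0.0833333° lon × 0.0416667° lat.
west -29.8333, east -29.7500.

-29.8333, -29.7500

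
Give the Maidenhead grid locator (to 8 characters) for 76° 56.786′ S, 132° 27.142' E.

Offset from 180°W / 90°S: lon 312.45237°, lat 13.05357°.
Field: 312.45237/20 → 15 → P, 13.05357/10 → 1 → B; chars PB.
Square: 12.45237/2 → 6, 3.05357/1 → 3; chars 63.
Subsquare: 0.45237/0.0833333 → 5 → f, 0.05357/0.0416667 → 1 → b; chars fb.
Extended square: 0.03570/0.00833333 → 4, 0.01190/0.00416667 → 2; chars 42.

PB63fb42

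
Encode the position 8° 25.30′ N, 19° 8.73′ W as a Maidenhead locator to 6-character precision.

IJ08kk

Add 180° to longitude and 90° to latitude: 160.8545, 98.4217.
Field (20°×10°, letters A–R): 160.8545/20 → 8 → I, 98.4217/10 → 9 → J; chars IJ.
Square (2°×1°, digits 0–9): 0.8545/2 → 0, 8.4217/1 → 8; chars 08.
Subsquare (5′×2.5′, letters a–x): 0.8545/0.0833333 → 10 → k, 0.4217/0.0416667 → 10 → k; chars kk.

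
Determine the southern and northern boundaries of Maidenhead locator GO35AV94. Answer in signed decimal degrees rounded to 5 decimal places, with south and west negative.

55.89167, 55.89583

Field G=6, O=14: +6·20° lon, +14·10° lat → SW at lon -60°, lat 50°.
Square 3, 5: +3·2° lon, +5·1° lat → SW at lon -54°, lat 55°.
Subsquare a=0, v=21: +0·0.0833333° lon, +21·0.0416667° lat → SW at lon -54°, lat 55.875°.
Extended square 9, 4: +9·0.00833333° lon, +4·0.00416667° lat → SW at lon -53.925°, lat 55.8917°.
Cell spans 0.00833333° lon × 0.00416667° lat.
south 55.89167, north 55.89583.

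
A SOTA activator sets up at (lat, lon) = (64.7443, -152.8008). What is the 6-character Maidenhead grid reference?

Shift to the Maidenhead origin (180°W, 90°S): lon 27.1992, lat 154.7443.
Field (20°×10°, letters A–R): lon ⌊27.1992/20⌋ = 1 → B; lat ⌊154.7443/10⌋ = 15 → P.
Square (2°×1°, digits 0–9): lon ⌊7.1992/2⌋ = 3; lat ⌊4.7443/1⌋ = 4.
Subsquare (5′×2.5′, letters a–x): lon ⌊1.1992/0.0833333⌋ = 14 → o; lat ⌊0.7443/0.0416667⌋ = 17 → r.

BP34or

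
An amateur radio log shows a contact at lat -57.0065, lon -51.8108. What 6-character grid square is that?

Add 180° to longitude and 90° to latitude: 128.1892, 32.9935.
Field (20°×10°, letters A–R): 128.1892/20 → 6 → G, 32.9935/10 → 3 → D; chars GD.
Square (2°×1°, digits 0–9): 8.1892/2 → 4, 2.9935/1 → 2; chars 42.
Subsquare (5′×2.5′, letters a–x): 0.1892/0.0833333 → 2 → c, 0.9935/0.0416667 → 23 → x; chars cx.

GD42cx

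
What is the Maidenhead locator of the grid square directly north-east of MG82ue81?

Longitude extended square 8; +1 → 9.
Latitude extended square 1; +1 → 2.

MG82ue92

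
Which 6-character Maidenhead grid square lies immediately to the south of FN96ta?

Latitude subsquare a = 0; −1 → -1, wraps to 23 = x, carry into square.
Latitude square 6; −1 → 5.
The longitude characters are unchanged.

FN95tx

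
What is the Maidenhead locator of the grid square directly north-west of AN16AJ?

AN06xk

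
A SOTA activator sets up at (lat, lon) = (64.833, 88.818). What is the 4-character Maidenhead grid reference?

Offset from 180°W / 90°S: lon 268.82°, lat 154.83°.
Field: 268.82/20 → 13 → N, 154.83/10 → 15 → P; chars NP.
Square: 8.82/2 → 4, 4.83/1 → 4; chars 44.

NP44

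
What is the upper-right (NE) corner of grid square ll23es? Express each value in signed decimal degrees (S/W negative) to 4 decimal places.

Field L=11, L=11: +11·20° lon, +11·10° lat → SW at lon 40°, lat 20°.
Square 2, 3: +2·2° lon, +3·1° lat → SW at lon 44°, lat 23°.
Subsquare e=4, s=18: +4·0.0833333° lon, +18·0.0416667° lat → SW at lon 44.3333°, lat 23.75°.
Cell spans 0.0833333° lon × 0.0416667° lat. NE corner is SW corner plus one full cell.
latitude 23.7917, longitude 44.4167.

23.7917, 44.4167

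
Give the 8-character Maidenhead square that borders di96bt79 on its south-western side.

DI96bt68

Longitude extended square 7; −1 → 6.
Latitude extended square 9; −1 → 8.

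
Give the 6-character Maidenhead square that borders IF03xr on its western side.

Longitude subsquare x = 23; −1 → 22 = w.
The latitude characters are unchanged.

IF03wr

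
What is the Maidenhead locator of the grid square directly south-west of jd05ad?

Longitude subsquare a = 0; −1 → -1, wraps to 23 = x, carry into square.
Longitude square 0; −1 → -1, wraps to 9, carry into field.
Longitude field J = 9; −1 → 8 = I.
Latitude subsquare d = 3; −1 → 2 = c.

ID95xc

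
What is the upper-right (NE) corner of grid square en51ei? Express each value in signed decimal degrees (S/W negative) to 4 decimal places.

Field E=4, N=13: +4·20° lon, +13·10° lat → SW at lon -100°, lat 40°.
Square 5, 1: +5·2° lon, +1·1° lat → SW at lon -90°, lat 41°.
Subsquare e=4, i=8: +4·0.0833333° lon, +8·0.0416667° lat → SW at lon -89.6667°, lat 41.3333°.
Cell spans 0.0833333° lon × 0.0416667° lat. NE corner is SW corner plus one full cell.
latitude 41.3750, longitude -89.5833.

41.3750, -89.5833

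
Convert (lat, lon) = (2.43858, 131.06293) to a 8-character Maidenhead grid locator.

PJ52mk75

Add 180° to longitude and 90° to latitude: 311.06293, 92.43858.
Field: 311.06293/20 → 15 → P, 92.43858/10 → 9 → J; chars PJ.
Square: 11.06293/2 → 5, 2.43858/1 → 2; chars 52.
Subsquare: 1.06293/0.0833333 → 12 → m, 0.43858/0.0416667 → 10 → k; chars mk.
Extended square: 0.06293/0.00833333 → 7, 0.02191/0.00416667 → 5; chars 75.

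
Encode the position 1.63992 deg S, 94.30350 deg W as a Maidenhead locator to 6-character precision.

Offset from 180°W / 90°S: lon 85.6965°, lat 88.3601°.
Field: lon ⌊85.6965/20⌋ = 4 → E; lat ⌊88.3601/10⌋ = 8 → I.
Square: lon ⌊5.6965/2⌋ = 2; lat ⌊8.3601/1⌋ = 8.
Subsquare: lon ⌊1.6965/0.0833333⌋ = 20 → u; lat ⌊0.3601/0.0416667⌋ = 8 → i.

EI28ui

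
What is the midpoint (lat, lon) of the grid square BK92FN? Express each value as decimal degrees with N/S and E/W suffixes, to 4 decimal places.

12.5625° N, 141.5417° W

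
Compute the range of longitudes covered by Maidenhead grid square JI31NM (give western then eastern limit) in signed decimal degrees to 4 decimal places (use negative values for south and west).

7.0833, 7.1667

Field J=9, I=8: +9·20° lon, +8·10° lat → SW at lon 0°, lat -10°.
Square 3, 1: +3·2° lon, +1·1° lat → SW at lon 6°, lat -9°.
Subsquare n=13, m=12: +13·0.0833333° lon, +12·0.0416667° lat → SW at lon 7.08333°, lat -8.5°.
Cell spans 0.0833333° lon × 0.0416667° lat.
west 7.0833, east 7.1667.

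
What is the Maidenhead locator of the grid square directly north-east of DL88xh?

DL98ai

Longitude subsquare x = 23; +1 → 24, wraps to 0 = a, carry into square.
Longitude square 8; +1 → 9.
Latitude subsquare h = 7; +1 → 8 = i.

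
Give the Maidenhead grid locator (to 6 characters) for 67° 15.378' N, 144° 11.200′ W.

BP77vg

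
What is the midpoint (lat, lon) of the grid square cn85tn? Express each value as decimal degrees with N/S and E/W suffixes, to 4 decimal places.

45.5625° N, 122.3750° W

Field C=2, N=13: +2·20° lon, +13·10° lat → SW at lon -140°, lat 40°.
Square 8, 5: +8·2° lon, +5·1° lat → SW at lon -124°, lat 45°.
Subsquare t=19, n=13: +19·0.0833333° lon, +13·0.0416667° lat → SW at lon -122.417°, lat 45.5417°.
Cell spans 0.0833333° lon × 0.0416667° lat. Centre is SW corner plus half of each.
latitude 45.5625° N, longitude 122.3750° W.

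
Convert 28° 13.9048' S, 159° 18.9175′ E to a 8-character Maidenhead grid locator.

QG91ps74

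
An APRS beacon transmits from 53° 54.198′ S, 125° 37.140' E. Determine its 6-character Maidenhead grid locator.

PD26tc

Shift to the Maidenhead origin (180°W, 90°S): lon 305.6190, lat 36.0967.
Field: 305.6190/20 → 15 → P, 36.0967/10 → 3 → D; chars PD.
Square: 5.6190/2 → 2, 6.0967/1 → 6; chars 26.
Subsquare: 1.6190/0.0833333 → 19 → t, 0.0967/0.0416667 → 2 → c; chars tc.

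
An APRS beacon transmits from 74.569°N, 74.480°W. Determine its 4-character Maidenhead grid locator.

FQ24

Add 180° to longitude and 90° to latitude: 105.52, 164.57.
Field: lon ⌊105.52/20⌋ = 5 → F; lat ⌊164.57/10⌋ = 16 → Q.
Square: lon ⌊5.52/2⌋ = 2; lat ⌊4.57/1⌋ = 4.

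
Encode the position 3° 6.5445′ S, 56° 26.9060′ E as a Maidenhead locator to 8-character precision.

Offset from 180°W / 90°S: lon 236.44843°, lat 86.89092°.
Field: lon ⌊236.44843/20⌋ = 11 → L; lat ⌊86.89092/10⌋ = 8 → I.
Square: lon ⌊16.44843/2⌋ = 8; lat ⌊6.89092/1⌋ = 6.
Subsquare: lon ⌊0.44843/0.0833333⌋ = 5 → f; lat ⌊0.89092/0.0416667⌋ = 21 → v.
Extended square: lon ⌊0.03177/0.00833333⌋ = 3; lat ⌊0.01592/0.00416667⌋ = 3.

LI86fv33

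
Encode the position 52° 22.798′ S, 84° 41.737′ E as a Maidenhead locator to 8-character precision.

ND27io38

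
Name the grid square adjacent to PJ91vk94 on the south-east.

PJ91wk03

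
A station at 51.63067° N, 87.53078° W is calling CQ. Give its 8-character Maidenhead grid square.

Shift to the Maidenhead origin (180°W, 90°S): lon 92.46922, lat 141.63067.
Field (20°×10°, letters A–R): 92.46922/20 → 4 → E, 141.63067/10 → 14 → O; chars EO.
Square (2°×1°, digits 0–9): 12.46922/2 → 6, 1.63067/1 → 1; chars 61.
Subsquare (5′×2.5′, letters a–x): 0.46922/0.0833333 → 5 → f, 0.63067/0.0416667 → 15 → p; chars fp.
Extended square (30″×15″, digits 0–9): 0.05255/0.00833333 → 6, 0.00567/0.00416667 → 1; chars 61.

EO61fp61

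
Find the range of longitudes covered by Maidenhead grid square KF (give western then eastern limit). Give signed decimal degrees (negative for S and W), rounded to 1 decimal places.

Field K=10, F=5: +10·20° lon, +5·10° lat → SW at lon 20°, lat -40°.
Cell spans 20° lon × 10° lat.
west 20.0, east 40.0.

20.0, 40.0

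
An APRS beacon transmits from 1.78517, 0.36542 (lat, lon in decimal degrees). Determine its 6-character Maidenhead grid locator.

JJ01es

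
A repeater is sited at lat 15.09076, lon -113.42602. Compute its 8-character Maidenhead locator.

DK35gc81

Offset from 180°W / 90°S: lon 66.57398°, lat 105.09076°.
Field: lon ⌊66.57398/20⌋ = 3 → D; lat ⌊105.09076/10⌋ = 10 → K.
Square: lon ⌊6.57398/2⌋ = 3; lat ⌊5.09076/1⌋ = 5.
Subsquare: lon ⌊0.57398/0.0833333⌋ = 6 → g; lat ⌊0.09076/0.0416667⌋ = 2 → c.
Extended square: lon ⌊0.07398/0.00833333⌋ = 8; lat ⌊0.00743/0.00416667⌋ = 1.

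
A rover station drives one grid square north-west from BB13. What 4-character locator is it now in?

BB04

Longitude square 1; −1 → 0.
Latitude square 3; +1 → 4.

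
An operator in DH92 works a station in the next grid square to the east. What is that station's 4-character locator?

EH02

Longitude square 9; +1 → 10, wraps to 0, carry into field.
Longitude field D = 3; +1 → 4 = E.
The latitude characters are unchanged.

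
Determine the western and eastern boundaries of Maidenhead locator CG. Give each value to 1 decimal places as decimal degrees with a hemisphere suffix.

140.0° W, 120.0° W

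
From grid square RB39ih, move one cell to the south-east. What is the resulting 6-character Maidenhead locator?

RB39jg

Longitude subsquare i = 8; +1 → 9 = j.
Latitude subsquare h = 7; −1 → 6 = g.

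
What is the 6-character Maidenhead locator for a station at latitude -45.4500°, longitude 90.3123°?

Offset from 180°W / 90°S: lon 270.3123°, lat 44.5500°.
Field: lon ⌊270.3123/20⌋ = 13 → N; lat ⌊44.5500/10⌋ = 4 → E.
Square: lon ⌊10.3123/2⌋ = 5; lat ⌊4.5500/1⌋ = 4.
Subsquare: lon ⌊0.3123/0.0833333⌋ = 3 → d; lat ⌊0.5500/0.0416667⌋ = 13 → n.

NE54dn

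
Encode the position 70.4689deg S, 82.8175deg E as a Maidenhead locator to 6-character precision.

NB19jm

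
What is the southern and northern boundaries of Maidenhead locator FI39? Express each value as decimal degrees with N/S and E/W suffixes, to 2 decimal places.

1.00° S, 0.00° N

Field F=5, I=8: +5·20° lon, +8·10° lat → SW at lon -80°, lat -10°.
Square 3, 9: +3·2° lon, +9·1° lat → SW at lon -74°, lat -1°.
Cell spans 2° lon × 1° lat.
south 1.00° S, north 0.00° N.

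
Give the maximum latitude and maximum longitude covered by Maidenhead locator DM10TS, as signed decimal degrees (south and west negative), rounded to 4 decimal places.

30.7917, -116.3333

Field D=3, M=12: +3·20° lon, +12·10° lat → SW at lon -120°, lat 30°.
Square 1, 0: +1·2° lon, +0·1° lat → SW at lon -118°, lat 30°.
Subsquare t=19, s=18: +19·0.0833333° lon, +18·0.0416667° lat → SW at lon -116.417°, lat 30.75°.
Cell spans 0.0833333° lon × 0.0416667° lat. NE corner is SW corner plus one full cell.
latitude 30.7917, longitude -116.3333.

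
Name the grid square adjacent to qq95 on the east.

RQ05

Longitude square 9; +1 → 10, wraps to 0, carry into field.
Longitude field Q = 16; +1 → 17 = R.
The latitude characters are unchanged.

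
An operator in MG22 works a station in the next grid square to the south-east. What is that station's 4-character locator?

Longitude square 2; +1 → 3.
Latitude square 2; −1 → 1.

MG31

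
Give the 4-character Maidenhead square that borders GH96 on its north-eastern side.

HH07

Longitude square 9; +1 → 10, wraps to 0, carry into field.
Longitude field G = 6; +1 → 7 = H.
Latitude square 6; +1 → 7.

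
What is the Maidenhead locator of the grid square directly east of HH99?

Longitude square 9; +1 → 10, wraps to 0, carry into field.
Longitude field H = 7; +1 → 8 = I.
The latitude characters are unchanged.

IH09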